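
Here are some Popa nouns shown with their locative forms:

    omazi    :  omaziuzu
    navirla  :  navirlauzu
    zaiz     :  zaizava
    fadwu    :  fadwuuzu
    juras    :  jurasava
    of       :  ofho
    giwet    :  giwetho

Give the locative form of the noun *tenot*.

The alternation tracks the final sound of the stem — -ava when the stem ends in a sibilant (*zaiz*, *juras*); -ho when the stem ends in a non-sibilant consonant (*of*, *giwet*); -uzu when the stem ends in a vowel (*omazi*, *navirla*, *fadwu*).
Since the final sound of *tenot* is /t/ (a non-sibilant consonant), it takes -ho, giving *tenotho*.

tenotho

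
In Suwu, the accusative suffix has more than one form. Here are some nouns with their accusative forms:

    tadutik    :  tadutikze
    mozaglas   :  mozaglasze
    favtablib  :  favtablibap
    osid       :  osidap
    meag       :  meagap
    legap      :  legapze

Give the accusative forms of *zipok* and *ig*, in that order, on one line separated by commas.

zipokze, igap

The alternation tracks the final consonant of the stem — -ze when the stem ends in a voiceless consonant (*tadutik*, *mozaglas*, *legap*); -ap when the stem ends in a voiced consonant (*favtablib*, *osid*, *meag*).
The final consonant of *zipok* is /k/, which is voiceless, so the suffix is -ze, giving *zipokze*.
*ig*: final consonant = /g/, voiced → -ap → *igap*.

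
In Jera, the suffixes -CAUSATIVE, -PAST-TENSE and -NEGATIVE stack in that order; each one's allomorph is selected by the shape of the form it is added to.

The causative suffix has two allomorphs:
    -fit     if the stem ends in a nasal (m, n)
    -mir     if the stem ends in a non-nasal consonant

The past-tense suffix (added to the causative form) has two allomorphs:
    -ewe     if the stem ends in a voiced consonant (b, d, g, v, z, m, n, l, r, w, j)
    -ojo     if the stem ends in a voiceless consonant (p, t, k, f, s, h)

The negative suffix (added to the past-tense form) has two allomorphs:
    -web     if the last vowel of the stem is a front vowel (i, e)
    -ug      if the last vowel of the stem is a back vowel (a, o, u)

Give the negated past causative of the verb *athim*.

*athim*: final consonant = /m/, a nasal → -fit → *athimfit*.
The causative form *athimfit*: final consonant = /t/, voiceless → -ojo → *athimfitojo*.
The past-tense form *athimfitojo*: last vowel = /o/, a back vowel → -ug → *athimfitojoug*.

athimfitojoug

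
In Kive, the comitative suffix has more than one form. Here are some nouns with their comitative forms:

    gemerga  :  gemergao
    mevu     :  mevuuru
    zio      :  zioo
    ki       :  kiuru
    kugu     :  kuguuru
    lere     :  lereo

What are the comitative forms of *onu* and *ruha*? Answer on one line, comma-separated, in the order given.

onuuru, ruhao

The alternation tracks the last vowel of the stem — -uru when the last vowel of the stem is a high vowel (*mevu*, *ki*, *kugu*); -o when the last vowel of the stem is a non-high vowel (*gemerga*, *zio*, *lere*).
The last vowel of *onu* is /u/, which is a high vowel, so the suffix is -uru, giving *onuuru*.
Since the last vowel of *ruha* is /a/ (a non-high vowel), it takes -o, giving *ruhao*.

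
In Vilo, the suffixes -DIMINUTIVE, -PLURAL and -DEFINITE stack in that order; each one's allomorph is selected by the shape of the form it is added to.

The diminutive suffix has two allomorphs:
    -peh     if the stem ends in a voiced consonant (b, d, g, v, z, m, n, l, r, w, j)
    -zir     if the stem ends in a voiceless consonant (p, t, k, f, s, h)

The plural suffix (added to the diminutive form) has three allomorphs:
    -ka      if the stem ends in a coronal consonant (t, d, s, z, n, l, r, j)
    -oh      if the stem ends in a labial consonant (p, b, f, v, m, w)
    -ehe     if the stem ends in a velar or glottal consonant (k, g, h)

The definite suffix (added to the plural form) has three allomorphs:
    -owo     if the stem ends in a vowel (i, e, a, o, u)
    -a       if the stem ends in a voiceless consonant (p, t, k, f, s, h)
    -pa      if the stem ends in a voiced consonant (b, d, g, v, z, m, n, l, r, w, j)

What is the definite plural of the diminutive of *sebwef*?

The final consonant of *sebwef* is /f/, which is voiceless, so the diminutive suffix is -zir, giving *sebwefzir*.
The diminutive form *sebwefzir*: final consonant = /r/, coronal → -ka → *sebwefzirka*.
The plural form *sebwefzirka* — final sound /a/ (a vowel) → -owo → *sebwefzirkaowo*.

sebwefzirkaowo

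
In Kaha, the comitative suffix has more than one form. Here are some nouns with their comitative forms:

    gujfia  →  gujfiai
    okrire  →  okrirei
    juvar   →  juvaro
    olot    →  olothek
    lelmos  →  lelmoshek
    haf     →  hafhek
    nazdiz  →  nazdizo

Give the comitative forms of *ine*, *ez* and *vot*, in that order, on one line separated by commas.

The suffix is conditioned by the final sound: -hek when the stem ends in a voiceless consonant (*olot*, *lelmos*, *haf*); -o when the stem ends in a voiced consonant (*juvar*, *nazdiz*); -i when the stem ends in a vowel (*gujfia*, *okrire*).
*ine* — final sound /e/ (a vowel) → -i → *inei*.
*ez*: final sound = /z/, a voiced consonant → -o → *ezo*.
The final sound of *vot* is /t/, which is a voiceless consonant, so the suffix is -hek, giving *vothek*.

inei, ezo, vothek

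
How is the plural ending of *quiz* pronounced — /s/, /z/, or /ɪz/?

The stem *quiz* ends in a sibilant (/s, z, ʃ, ʒ, tʃ, dʒ/).
The plural suffix surfaces as /ɪz/ after sibilants, /s/ after other voiceless consonants, and /z/ after other voiced sounds.
So the plural -s on *quiz* is pronounced /ɪz/.

/ɪz/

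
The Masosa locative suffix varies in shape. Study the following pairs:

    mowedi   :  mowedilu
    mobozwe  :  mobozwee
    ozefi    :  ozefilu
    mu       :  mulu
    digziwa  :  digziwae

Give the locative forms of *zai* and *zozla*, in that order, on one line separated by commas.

zailu, zozlae

Looking at the last vowel of each stem: -lu when the last vowel of the stem is a high vowel (*mowedi*, *ozefi*, *mu*); -e when the last vowel of the stem is a non-high vowel (*mobozwe*, *digziwa*).
*zai* — last vowel /i/ (a high vowel) → -lu → *zailu*.
Since the last vowel of *zozla* is /a/ (a non-high vowel), it takes -e, giving *zozlae*.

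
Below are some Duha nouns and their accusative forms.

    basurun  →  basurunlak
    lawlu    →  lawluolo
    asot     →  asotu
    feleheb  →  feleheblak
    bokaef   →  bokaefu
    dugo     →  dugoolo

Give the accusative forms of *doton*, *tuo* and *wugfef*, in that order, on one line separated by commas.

The suffix is conditioned by the final sound: -u when the stem ends in a voiceless consonant (*asot*, *bokaef*); -lak when the stem ends in a voiced consonant (*basurun*, *feleheb*); -olo when the stem ends in a vowel (*lawlu*, *dugo*).
*doton* — final sound /n/ (a voiced consonant) → -lak → *dotonlak*.
Since the final sound of *tuo* is /o/ (a vowel), it takes -olo, giving *tuoolo*.
Since the final sound of *wugfef* is /f/ (a voiceless consonant), it takes -u, giving *wugfefu*.

dotonlak, tuoolo, wugfefu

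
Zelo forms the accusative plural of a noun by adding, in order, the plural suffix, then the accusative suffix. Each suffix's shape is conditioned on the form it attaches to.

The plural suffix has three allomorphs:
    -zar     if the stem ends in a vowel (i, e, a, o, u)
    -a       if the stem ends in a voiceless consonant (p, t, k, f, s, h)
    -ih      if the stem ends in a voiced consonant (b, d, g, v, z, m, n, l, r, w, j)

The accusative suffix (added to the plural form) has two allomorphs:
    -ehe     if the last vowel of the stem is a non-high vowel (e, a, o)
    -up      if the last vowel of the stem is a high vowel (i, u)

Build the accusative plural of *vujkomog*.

The final sound of *vujkomog* is /g/, which is a voiced consonant, so the plural suffix is -ih, giving *vujkomogih*.
The plural form *vujkomogih*: last vowel = /i/, a high vowel → -up → *vujkomogihup*.

vujkomogihup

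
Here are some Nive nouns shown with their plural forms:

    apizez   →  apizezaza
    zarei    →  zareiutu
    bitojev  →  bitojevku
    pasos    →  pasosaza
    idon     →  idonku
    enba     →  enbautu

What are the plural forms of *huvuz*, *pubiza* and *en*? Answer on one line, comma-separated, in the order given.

huvuzaza, pubizautu, enku

The pattern is sibilance of the final sound: -aza when the stem ends in a sibilant (*apizez*, *pasos*); -ku when the stem ends in a non-sibilant consonant (*bitojev*, *idon*); -utu when the stem ends in a vowel (*zarei*, *enba*).
Since the final sound of *huvuz* is /z/ (a sibilant), it takes -aza, giving *huvuzaza*.
The final sound of *pubiza* is /a/, which is a vowel, so the suffix is -utu, giving *pubizautu*.
The final sound of *en* is /n/, which is a non-sibilant consonant, so the suffix is -ku, giving *enku*.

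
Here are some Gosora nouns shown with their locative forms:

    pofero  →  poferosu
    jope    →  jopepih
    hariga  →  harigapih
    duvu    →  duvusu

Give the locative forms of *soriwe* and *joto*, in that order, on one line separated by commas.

soriwepih, jotosu

The pattern is rounding harmony: -su when the last vowel of the stem is a rounded vowel (*pofero*, *duvu*); -pih when the last vowel of the stem is an unrounded vowel (*jope*, *hariga*).
The last vowel of *soriwe* is /e/, which is an unrounded vowel, so the suffix is -pih, giving *soriwepih*.
*joto*: last vowel = /o/, a rounded vowel → -su → *jotosu*.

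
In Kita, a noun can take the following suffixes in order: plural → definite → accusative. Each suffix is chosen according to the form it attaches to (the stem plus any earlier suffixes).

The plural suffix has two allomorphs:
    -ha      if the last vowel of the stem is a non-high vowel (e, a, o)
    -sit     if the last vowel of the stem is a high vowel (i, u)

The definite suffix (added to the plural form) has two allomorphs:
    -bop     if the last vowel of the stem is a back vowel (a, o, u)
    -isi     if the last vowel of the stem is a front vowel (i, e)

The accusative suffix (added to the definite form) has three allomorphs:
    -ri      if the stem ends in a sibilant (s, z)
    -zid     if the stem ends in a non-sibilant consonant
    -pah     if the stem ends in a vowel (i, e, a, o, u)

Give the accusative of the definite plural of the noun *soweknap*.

Since the last vowel of *soweknap* is /a/ (a non-high vowel), it takes -ha, giving *soweknapha*.
The last vowel of the plural form *soweknapha* is /a/, which is a back vowel, so the definite suffix is -bop, giving *soweknaphabop*.
The definite form *soweknaphabop* — final sound /p/ (a non-sibilant consonant) → -zid → *soweknaphabopzid*.

soweknaphabopzid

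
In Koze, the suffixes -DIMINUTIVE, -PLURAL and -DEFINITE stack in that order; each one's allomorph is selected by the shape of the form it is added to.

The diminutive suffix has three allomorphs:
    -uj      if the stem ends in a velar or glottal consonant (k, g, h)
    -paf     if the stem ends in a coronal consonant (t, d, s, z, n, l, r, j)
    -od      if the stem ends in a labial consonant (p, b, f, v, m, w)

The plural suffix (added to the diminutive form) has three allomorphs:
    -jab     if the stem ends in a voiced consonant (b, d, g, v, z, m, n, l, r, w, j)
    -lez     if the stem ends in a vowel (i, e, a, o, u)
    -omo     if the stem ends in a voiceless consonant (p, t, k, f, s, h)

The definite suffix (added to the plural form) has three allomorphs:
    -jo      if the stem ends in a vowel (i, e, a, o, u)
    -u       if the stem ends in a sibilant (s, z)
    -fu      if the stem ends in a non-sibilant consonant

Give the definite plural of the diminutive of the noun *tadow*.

*tadow* — final consonant /w/ (labial) → -od → *tadowod*.
The final sound of the diminutive form *tadowod* is /d/, which is a voiced consonant, so the plural suffix is -jab, giving *tadowodjab*.
The plural form *tadowodjab* — final sound /b/ (a non-sibilant consonant) → -fu → *tadowodjabfu*.

tadowodjabfu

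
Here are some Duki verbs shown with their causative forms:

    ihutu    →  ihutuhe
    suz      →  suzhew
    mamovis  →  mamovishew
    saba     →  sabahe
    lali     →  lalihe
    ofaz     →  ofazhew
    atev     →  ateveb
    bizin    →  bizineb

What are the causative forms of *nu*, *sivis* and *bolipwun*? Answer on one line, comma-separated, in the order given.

The pattern is sibilance of the final sound: -hew when the stem ends in a sibilant (*suz*, *mamovis*, *ofaz*); -eb when the stem ends in a non-sibilant consonant (*atev*, *bizin*); -he when the stem ends in a vowel (*ihutu*, *saba*, *lali*).
*nu* — final sound /u/ (a vowel) → -he → *nuhe*.
The final sound of *sivis* is /s/, which is a sibilant, so the suffix is -hew, giving *sivishew*.
*bolipwun* — final sound /n/ (a non-sibilant consonant) → -eb → *bolipwuneb*.

nuhe, sivishew, bolipwuneb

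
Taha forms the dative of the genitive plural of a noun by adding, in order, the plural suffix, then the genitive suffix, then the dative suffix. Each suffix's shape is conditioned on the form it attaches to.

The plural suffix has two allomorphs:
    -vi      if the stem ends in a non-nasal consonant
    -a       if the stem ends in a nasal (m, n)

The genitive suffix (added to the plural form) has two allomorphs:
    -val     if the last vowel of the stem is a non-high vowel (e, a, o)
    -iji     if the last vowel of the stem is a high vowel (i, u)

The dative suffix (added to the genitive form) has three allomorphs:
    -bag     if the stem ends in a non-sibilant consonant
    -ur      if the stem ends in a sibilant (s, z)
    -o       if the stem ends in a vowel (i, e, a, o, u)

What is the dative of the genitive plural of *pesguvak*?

pesguvakviijio

The final consonant of *pesguvak* is /k/, which is non-nasal, so the plural suffix is -vi, giving *pesguvakvi*.
Since the last vowel of the plural form *pesguvakvi* is /i/ (a high vowel), it takes -iji, giving *pesguvakviiji*.
The genitive form *pesguvakviiji*: final sound = /i/, a vowel → -o → *pesguvakviijio*.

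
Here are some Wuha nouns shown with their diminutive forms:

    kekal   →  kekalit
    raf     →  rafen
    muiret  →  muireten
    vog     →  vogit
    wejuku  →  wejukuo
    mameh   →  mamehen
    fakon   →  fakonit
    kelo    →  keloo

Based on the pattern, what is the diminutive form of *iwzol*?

iwzolit

Looking at the final sound of each stem: -en when the stem ends in a voiceless consonant (*raf*, *muiret*, *mameh*); -it when the stem ends in a voiced consonant (*kekal*, *vog*, *fakon*); -o when the stem ends in a vowel (*wejuku*, *kelo*).
Since the final sound of *iwzol* is /l/ (a voiced consonant), it takes -it, giving *iwzolit*.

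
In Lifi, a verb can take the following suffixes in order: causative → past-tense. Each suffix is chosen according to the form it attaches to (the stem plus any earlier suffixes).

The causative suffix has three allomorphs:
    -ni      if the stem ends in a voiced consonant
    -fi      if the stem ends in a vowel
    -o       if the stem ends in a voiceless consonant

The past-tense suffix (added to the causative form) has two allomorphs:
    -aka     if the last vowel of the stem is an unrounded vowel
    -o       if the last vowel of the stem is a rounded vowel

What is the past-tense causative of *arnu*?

*arnu*: final sound = /u/, a vowel → -fi → *arnufi*.
The last vowel of the causative form *arnufi* is /i/, which is an unrounded vowel, so the past-tense suffix is -aka, giving *arnufiaka*.

arnufiaka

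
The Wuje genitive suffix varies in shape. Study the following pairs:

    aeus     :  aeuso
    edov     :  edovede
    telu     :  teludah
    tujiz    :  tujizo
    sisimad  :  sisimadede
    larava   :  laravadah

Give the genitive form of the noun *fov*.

The suffix is conditioned by the final sound: -o when the stem ends in a sibilant (*aeus*, *tujiz*); -ede when the stem ends in a non-sibilant consonant (*edov*, *sisimad*); -dah when the stem ends in a vowel (*telu*, *larava*).
Since the final sound of *fov* is /v/ (a non-sibilant consonant), it takes -ede, giving *fovede*.

fovede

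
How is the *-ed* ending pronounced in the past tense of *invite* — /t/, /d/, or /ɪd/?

/ɪd/

The stem *invite* ends in /t/ or /d/.
The -ed suffix is realized as /ɪd/ after /t, d/; as /t/ after other voiceless consonants; and as /d/ after other voiced sounds.
So -ed on *invite* is pronounced /ɪd/.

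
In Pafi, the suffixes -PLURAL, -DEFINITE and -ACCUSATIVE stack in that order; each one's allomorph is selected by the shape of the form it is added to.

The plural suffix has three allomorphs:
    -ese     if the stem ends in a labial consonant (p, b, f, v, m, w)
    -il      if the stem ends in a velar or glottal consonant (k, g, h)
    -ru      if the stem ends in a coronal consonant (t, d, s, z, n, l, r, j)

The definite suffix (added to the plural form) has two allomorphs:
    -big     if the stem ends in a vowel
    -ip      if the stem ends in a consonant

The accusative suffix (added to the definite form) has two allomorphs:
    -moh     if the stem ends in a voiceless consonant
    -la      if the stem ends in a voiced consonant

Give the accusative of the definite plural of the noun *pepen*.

pepenrubigla

The final consonant of *pepen* is /n/, which is coronal, so the plural suffix is -ru, giving *pepenru*.
The final sound of the plural form *pepenru* is /u/, which is a vowel, so the definite suffix is -big, giving *pepenrubig*.
The final consonant of the definite form *pepenrubig* is /g/, which is voiced, so the accusative suffix is -la, giving *pepenrubigla*.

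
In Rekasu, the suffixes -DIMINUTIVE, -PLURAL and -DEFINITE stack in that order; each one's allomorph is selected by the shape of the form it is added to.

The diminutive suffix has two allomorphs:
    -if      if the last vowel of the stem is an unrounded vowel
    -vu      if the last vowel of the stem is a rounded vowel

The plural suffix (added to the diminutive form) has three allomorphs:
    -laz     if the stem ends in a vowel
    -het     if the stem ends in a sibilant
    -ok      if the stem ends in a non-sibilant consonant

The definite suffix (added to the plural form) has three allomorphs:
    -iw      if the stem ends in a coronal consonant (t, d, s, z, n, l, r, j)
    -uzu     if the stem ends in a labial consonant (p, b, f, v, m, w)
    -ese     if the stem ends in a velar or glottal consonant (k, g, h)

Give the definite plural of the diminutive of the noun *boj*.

bojvulaziw

The last vowel of *boj* is /o/, which is a rounded vowel, so the diminutive suffix is -vu, giving *bojvu*.
Since the final sound of the diminutive form *bojvu* is /u/ (a vowel), it takes -laz, giving *bojvulaz*.
Since the final consonant of the plural form *bojvulaz* is /z/ (coronal), it takes -iw, giving *bojvulaziw*.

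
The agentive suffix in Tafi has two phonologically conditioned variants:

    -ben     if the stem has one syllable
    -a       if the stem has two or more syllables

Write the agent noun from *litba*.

litbaa

*litba* has 2 syllables, so the suffix is -a, giving *litbaa*.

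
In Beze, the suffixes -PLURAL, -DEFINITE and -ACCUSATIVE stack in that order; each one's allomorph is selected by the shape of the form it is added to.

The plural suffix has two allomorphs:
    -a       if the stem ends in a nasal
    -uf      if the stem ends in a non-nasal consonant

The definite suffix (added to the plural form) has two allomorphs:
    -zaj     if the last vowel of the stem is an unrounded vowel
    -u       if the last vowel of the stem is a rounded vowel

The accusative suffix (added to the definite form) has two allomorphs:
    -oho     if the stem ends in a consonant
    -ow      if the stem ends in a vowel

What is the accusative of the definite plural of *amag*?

amagufuow

The final consonant of *amag* is /g/, which is non-nasal, so the plural suffix is -uf, giving *amaguf*.
The plural form *amaguf* — last vowel /u/ (a rounded vowel) → -u → *amagufu*.
The definite form *amagufu* — final sound /u/ (a vowel) → -ow → *amagufuow*.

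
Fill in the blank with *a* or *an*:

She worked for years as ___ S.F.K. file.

The indefinite article is chosen by the initial *sound* of the following word, not its spelling.
The initialism *S.F.K.* is read letter by letter; the first letter, S, is pronounced /ɛs/, which begins with a vowel sound.
So the article is *an*: She worked for years as an S.F.K. file.

an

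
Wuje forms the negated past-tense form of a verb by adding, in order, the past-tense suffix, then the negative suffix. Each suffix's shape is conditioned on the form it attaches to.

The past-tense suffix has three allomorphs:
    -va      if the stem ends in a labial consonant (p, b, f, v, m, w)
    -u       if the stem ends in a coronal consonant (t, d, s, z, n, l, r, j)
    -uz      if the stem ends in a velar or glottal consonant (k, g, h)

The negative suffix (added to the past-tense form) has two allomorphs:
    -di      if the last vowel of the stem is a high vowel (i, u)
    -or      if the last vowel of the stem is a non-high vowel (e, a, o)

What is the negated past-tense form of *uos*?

uosudi

*uos* — final consonant /s/ (coronal) → -u → *uosu*.
The past-tense form *uosu* — last vowel /u/ (a high vowel) → -di → *uosudi*.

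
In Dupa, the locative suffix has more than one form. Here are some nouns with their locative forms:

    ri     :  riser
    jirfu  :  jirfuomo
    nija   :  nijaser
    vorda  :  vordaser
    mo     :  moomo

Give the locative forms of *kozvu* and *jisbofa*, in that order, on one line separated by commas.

Looking at the last vowel of each stem: -omo when the last vowel of the stem is a rounded vowel (*jirfu*, *mo*); -ser when the last vowel of the stem is an unrounded vowel (*ri*, *nija*, *vorda*).
*kozvu*: last vowel = /u/, a rounded vowel → -omo → *kozvuomo*.
Since the last vowel of *jisbofa* is /a/ (an unrounded vowel), it takes -ser, giving *jisbofaser*.

kozvuomo, jisbofaser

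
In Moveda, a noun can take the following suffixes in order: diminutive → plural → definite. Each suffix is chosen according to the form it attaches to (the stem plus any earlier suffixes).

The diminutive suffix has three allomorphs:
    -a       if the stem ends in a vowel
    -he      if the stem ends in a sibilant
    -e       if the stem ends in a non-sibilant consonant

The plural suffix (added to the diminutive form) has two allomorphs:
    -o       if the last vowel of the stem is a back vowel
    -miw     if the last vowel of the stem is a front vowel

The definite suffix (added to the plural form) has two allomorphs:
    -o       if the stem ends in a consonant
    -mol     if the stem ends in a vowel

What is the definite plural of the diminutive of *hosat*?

Since the final sound of *hosat* is /t/ (a non-sibilant consonant), it takes -e, giving *hosate*.
The last vowel of the diminutive form *hosate* is /e/, which is a front vowel, so the plural suffix is -miw, giving *hosatemiw*.
The final sound of the plural form *hosatemiw* is /w/, which is a consonant, so the definite suffix is -o, giving *hosatemiwo*.

hosatemiwo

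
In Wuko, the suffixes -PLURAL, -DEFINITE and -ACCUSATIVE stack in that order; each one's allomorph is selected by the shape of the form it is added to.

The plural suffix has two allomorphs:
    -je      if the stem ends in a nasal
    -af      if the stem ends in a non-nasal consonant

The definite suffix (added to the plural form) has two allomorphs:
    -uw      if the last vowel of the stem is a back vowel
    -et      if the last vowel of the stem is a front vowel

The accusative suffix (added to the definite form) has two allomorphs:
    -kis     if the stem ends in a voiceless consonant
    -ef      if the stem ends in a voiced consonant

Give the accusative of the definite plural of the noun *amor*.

amorafuwef

The final consonant of *amor* is /r/, which is non-nasal, so the plural suffix is -af, giving *amoraf*.
Since the last vowel of the plural form *amoraf* is /a/ (a back vowel), it takes -uw, giving *amorafuw*.
The final consonant of the definite form *amorafuw* is /w/, which is voiced, so the accusative suffix is -ef, giving *amorafuwef*.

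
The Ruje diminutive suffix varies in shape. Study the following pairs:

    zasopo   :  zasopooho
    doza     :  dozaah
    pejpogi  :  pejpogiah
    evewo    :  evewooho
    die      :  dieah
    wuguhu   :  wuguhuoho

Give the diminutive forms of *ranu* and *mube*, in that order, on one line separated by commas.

The suffix is conditioned by the last vowel: -oho when the last vowel of the stem is a rounded vowel (*zasopo*, *evewo*, *wuguhu*); -ah when the last vowel of the stem is an unrounded vowel (*doza*, *pejpogi*, *die*).
*ranu*: last vowel = /u/, a rounded vowel → -oho → *ranuoho*.
*mube* — last vowel /e/ (an unrounded vowel) → -ah → *mubeah*.

ranuoho, mubeah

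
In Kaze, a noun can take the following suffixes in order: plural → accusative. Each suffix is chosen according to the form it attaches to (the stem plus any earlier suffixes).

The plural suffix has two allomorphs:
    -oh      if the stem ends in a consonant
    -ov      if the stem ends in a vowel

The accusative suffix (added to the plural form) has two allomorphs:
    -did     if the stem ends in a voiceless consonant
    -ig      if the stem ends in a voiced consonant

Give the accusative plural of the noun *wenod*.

wenodohdid

*wenod*: final sound = /d/, a consonant → -oh → *wenodoh*.
The final consonant of the plural form *wenodoh* is /h/, which is voiceless, so the accusative suffix is -did, giving *wenodohdid*.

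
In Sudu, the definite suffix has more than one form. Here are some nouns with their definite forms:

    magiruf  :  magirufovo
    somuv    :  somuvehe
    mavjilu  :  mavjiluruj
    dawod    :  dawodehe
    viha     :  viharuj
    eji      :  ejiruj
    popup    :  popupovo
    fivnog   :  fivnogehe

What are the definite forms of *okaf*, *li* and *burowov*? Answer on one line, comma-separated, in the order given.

The pattern is voicing of the final sound: -ovo when the stem ends in a voiceless consonant (*magiruf*, *popup*); -ehe when the stem ends in a voiced consonant (*somuv*, *dawod*, *fivnog*); -ruj when the stem ends in a vowel (*mavjilu*, *viha*, *eji*).
*okaf*: final sound = /f/, a voiceless consonant → -ovo → *okafovo*.
The final sound of *li* is /i/, which is a vowel, so the suffix is -ruj, giving *liruj*.
Since the final sound of *burowov* is /v/ (a voiced consonant), it takes -ehe, giving *burowovehe*.

okafovo, liruj, burowovehe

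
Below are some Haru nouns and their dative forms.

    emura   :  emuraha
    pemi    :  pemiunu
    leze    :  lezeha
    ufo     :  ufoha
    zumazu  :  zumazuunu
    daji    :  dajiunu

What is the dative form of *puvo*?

puvoha

The pattern is height harmony: -unu when the last vowel of the stem is a high vowel (*pemi*, *zumazu*, *daji*); -ha when the last vowel of the stem is a non-high vowel (*emura*, *leze*, *ufo*).
Since the last vowel of *puvo* is /o/ (a non-high vowel), it takes -ha, giving *puvoha*.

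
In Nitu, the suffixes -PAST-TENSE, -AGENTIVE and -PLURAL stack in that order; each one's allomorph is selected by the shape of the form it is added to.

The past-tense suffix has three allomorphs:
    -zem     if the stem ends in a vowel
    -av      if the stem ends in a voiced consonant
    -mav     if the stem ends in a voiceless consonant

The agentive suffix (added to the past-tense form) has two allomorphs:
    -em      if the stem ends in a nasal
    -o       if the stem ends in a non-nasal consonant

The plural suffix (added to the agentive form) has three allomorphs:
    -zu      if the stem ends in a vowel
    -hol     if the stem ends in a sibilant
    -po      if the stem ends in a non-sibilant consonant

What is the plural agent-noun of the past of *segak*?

The final sound of *segak* is /k/, which is a voiceless consonant, so the past-tense suffix is -mav, giving *segakmav*.
The final consonant of the past-tense form *segakmav* is /v/, which is non-nasal, so the agentive suffix is -o, giving *segakmavo*.
The agentive form *segakmavo* — final sound /o/ (a vowel) → -zu → *segakmavozu*.

segakmavozu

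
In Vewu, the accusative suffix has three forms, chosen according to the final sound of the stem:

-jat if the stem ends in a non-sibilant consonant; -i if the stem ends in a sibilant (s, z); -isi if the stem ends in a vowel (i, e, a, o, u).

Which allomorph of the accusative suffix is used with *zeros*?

*zeros*: final sound = /s/, a sibilant → -i.

-i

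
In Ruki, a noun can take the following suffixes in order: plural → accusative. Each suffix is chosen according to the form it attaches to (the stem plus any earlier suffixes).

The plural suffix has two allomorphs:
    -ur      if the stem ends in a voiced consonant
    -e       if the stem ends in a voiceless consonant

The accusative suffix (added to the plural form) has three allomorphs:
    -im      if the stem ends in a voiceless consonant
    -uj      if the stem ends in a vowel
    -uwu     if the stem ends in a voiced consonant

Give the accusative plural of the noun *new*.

newuruwu

*new*: final consonant = /w/, voiced → -ur → *newur*.
The final sound of the plural form *newur* is /r/, which is a voiced consonant, so the accusative suffix is -uwu, giving *newuruwu*.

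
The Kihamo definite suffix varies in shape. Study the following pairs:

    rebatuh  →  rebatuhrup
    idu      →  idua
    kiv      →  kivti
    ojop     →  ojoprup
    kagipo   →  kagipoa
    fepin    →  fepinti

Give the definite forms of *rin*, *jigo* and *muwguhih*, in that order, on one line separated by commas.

rinti, jigoa, muwguhihrup

The alternation tracks the final sound of the stem — -rup when the stem ends in a voiceless consonant (*rebatuh*, *ojop*); -ti when the stem ends in a voiced consonant (*kiv*, *fepin*); -a when the stem ends in a vowel (*idu*, *kagipo*).
*rin* — final sound /n/ (a voiced consonant) → -ti → *rinti*.
Since the final sound of *jigo* is /o/ (a vowel), it takes -a, giving *jigoa*.
The final sound of *muwguhih* is /h/, which is a voiceless consonant, so the suffix is -rup, giving *muwguhihrup*.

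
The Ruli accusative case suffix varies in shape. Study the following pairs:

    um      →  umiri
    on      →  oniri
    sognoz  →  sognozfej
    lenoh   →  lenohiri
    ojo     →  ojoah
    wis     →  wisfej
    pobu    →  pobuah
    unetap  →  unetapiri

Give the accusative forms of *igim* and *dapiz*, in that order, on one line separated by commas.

igimiri, dapizfej

The suffix is conditioned by the final sound: -fej when the stem ends in a sibilant (*sognoz*, *wis*); -iri when the stem ends in a non-sibilant consonant (*um*, *on*, *lenoh*, *unetap*); -ah when the stem ends in a vowel (*ojo*, *pobu*).
Since the final sound of *igim* is /m/ (a non-sibilant consonant), it takes -iri, giving *igimiri*.
*dapiz* — final sound /z/ (a sibilant) → -fej → *dapizfej*.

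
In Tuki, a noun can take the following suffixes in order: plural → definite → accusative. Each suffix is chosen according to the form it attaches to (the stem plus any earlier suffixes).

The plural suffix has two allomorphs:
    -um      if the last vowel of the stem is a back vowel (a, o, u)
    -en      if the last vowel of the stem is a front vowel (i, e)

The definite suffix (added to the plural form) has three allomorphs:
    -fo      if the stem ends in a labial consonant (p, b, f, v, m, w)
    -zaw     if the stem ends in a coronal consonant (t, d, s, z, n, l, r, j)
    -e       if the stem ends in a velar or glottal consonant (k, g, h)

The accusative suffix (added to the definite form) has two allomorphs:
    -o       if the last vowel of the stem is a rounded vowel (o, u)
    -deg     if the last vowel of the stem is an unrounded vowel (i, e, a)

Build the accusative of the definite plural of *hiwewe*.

hiweweenzawdeg

*hiwewe*: last vowel = /e/, a front vowel → -en → *hiweween*.
The plural form *hiweween*: final consonant = /n/, coronal → -zaw → *hiweweenzaw*.
The definite form *hiweweenzaw* — last vowel /a/ (an unrounded vowel) → -deg → *hiweweenzawdeg*.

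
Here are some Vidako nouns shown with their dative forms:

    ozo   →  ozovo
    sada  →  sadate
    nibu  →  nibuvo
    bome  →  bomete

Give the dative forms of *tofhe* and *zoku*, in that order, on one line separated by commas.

tofhete, zokuvo

The alternation tracks the last vowel of the stem — -vo when the last vowel of the stem is a rounded vowel (*ozo*, *nibu*); -te when the last vowel of the stem is an unrounded vowel (*sada*, *bome*).
*tofhe* — last vowel /e/ (an unrounded vowel) → -te → *tofhete*.
*zoku* — last vowel /u/ (a rounded vowel) → -vo → *zokuvo*.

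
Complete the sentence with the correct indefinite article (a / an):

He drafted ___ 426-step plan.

a

The indefinite article is chosen by the initial *sound* of the following word, not its spelling.
The number *426* is spoken "four hundred …", beginning with /fɔr/ — a consonant sound.
So the article is *a*: He drafted a 426-step plan.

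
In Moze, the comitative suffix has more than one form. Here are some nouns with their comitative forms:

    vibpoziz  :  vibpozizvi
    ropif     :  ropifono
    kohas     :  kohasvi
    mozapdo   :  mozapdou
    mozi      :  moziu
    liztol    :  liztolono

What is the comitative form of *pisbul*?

Looking at the final sound of each stem: -vi when the stem ends in a sibilant (*vibpoziz*, *kohas*); -ono when the stem ends in a non-sibilant consonant (*ropif*, *liztol*); -u when the stem ends in a vowel (*mozapdo*, *mozi*).
Since the final sound of *pisbul* is /l/ (a non-sibilant consonant), it takes -ono, giving *pisbulono*.

pisbulono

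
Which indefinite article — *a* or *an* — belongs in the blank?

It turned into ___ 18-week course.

an

The indefinite article is chosen by the initial *sound* of the following word, not its spelling.
The number *18* is spoken "eighteen", beginning with /ˌeɪˈtiːn/ — a vowel sound.
So the article is *an*: It turned into an 18-week course.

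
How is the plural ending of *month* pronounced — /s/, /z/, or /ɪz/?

The stem *month* ends in a voiceless non-sibilant consonant.
The plural suffix surfaces as /ɪz/ after sibilants, /s/ after other voiceless consonants, and /z/ after other voiced sounds.
So the plural -s on *month* is pronounced /s/.

/s/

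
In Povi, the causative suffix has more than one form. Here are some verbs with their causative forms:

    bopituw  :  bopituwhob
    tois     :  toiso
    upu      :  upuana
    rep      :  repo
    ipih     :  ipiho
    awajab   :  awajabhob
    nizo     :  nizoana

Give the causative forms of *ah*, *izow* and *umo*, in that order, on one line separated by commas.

aho, izowhob, umoana

The alternation tracks the final sound of the stem — -o when the stem ends in a voiceless consonant (*tois*, *rep*, *ipih*); -hob when the stem ends in a voiced consonant (*bopituw*, *awajab*); -ana when the stem ends in a vowel (*upu*, *nizo*).
Since the final sound of *ah* is /h/ (a voiceless consonant), it takes -o, giving *aho*.
The final sound of *izow* is /w/, which is a voiced consonant, so the suffix is -hob, giving *izowhob*.
*umo* — final sound /o/ (a vowel) → -ana → *umoana*.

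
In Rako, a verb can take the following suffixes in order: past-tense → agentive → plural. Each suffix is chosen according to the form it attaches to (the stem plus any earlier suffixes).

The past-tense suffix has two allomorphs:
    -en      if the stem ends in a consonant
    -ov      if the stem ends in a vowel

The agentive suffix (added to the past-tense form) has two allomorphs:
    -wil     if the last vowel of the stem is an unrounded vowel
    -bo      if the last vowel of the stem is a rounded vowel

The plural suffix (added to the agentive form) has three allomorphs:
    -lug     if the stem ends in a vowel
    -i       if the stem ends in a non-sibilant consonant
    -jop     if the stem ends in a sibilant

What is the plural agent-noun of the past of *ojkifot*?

ojkifotenwili

Since the final sound of *ojkifot* is /t/ (a consonant), it takes -en, giving *ojkifoten*.
The past-tense form *ojkifoten*: last vowel = /e/, an unrounded vowel → -wil → *ojkifotenwil*.
The final sound of the agentive form *ojkifotenwil* is /l/, which is a non-sibilant consonant, so the plural suffix is -i, giving *ojkifotenwili*.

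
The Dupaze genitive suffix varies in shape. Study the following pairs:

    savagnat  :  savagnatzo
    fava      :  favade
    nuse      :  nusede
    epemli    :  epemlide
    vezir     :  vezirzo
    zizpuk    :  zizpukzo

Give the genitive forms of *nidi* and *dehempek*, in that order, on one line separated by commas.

The suffix is conditioned by the final sound: -zo when the stem ends in a consonant (*savagnat*, *vezir*, *zizpuk*); -de when the stem ends in a vowel (*fava*, *nuse*, *epemli*).
*nidi* — final sound /i/ (a vowel) → -de → *nidide*.
Since the final sound of *dehempek* is /k/ (a consonant), it takes -zo, giving *dehempekzo*.

nidide, dehempekzo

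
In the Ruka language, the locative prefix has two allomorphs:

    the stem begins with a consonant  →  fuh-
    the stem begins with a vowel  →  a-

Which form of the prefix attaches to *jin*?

*jin*: first sound = /j/, a consonant → fuh-.

fuh-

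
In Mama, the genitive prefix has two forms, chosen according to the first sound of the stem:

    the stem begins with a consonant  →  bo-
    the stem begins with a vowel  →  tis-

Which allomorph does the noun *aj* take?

Since the first sound of *aj* is /a/ (a vowel), it takes tis-.

tis-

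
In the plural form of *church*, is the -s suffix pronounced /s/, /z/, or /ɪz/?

/ɪz/

The stem *church* ends in a sibilant (/s, z, ʃ, ʒ, tʃ, dʒ/).
The plural suffix surfaces as /ɪz/ after sibilants, /s/ after other voiceless consonants, and /z/ after other voiced sounds.
So the plural -s on *church* is pronounced /ɪz/.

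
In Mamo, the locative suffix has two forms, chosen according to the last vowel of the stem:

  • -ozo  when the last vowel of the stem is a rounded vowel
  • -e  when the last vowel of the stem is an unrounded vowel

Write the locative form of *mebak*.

mebake

*mebak* — last vowel /a/ (an unrounded vowel) → -e → *mebake*.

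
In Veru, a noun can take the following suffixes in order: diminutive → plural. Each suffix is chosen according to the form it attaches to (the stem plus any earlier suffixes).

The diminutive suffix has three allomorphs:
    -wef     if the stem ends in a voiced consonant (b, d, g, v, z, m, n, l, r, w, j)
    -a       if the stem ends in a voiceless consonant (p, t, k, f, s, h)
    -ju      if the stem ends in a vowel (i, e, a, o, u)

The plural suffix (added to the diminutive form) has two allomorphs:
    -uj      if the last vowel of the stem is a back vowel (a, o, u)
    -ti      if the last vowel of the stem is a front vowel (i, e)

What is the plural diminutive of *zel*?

The final sound of *zel* is /l/, which is a voiced consonant, so the diminutive suffix is -wef, giving *zelwef*.
The diminutive form *zelwef*: last vowel = /e/, a front vowel → -ti → *zelwefti*.

zelwefti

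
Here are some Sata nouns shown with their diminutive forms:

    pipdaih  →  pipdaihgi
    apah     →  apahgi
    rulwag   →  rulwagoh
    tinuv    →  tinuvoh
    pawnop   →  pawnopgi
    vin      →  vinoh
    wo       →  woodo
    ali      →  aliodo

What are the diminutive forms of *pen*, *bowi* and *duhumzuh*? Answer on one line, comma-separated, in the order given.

penoh, bowiodo, duhumzuhgi

The pattern is voicing of the final sound: -gi when the stem ends in a voiceless consonant (*pipdaih*, *apah*, *pawnop*); -oh when the stem ends in a voiced consonant (*rulwag*, *tinuv*, *vin*); -odo when the stem ends in a vowel (*wo*, *ali*).
The final sound of *pen* is /n/, which is a voiced consonant, so the suffix is -oh, giving *penoh*.
*bowi*: final sound = /i/, a vowel → -odo → *bowiodo*.
Since the final sound of *duhumzuh* is /h/ (a voiceless consonant), it takes -gi, giving *duhumzuhgi*.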